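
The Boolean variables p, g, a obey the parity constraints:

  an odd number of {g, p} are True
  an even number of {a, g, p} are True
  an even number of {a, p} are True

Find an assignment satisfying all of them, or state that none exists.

p = True, g = False, a = True

{g, p}: 1 true → odd ✓
{a, g, p}: 2 true → even ✓
{a, p}: 2 true → even ✓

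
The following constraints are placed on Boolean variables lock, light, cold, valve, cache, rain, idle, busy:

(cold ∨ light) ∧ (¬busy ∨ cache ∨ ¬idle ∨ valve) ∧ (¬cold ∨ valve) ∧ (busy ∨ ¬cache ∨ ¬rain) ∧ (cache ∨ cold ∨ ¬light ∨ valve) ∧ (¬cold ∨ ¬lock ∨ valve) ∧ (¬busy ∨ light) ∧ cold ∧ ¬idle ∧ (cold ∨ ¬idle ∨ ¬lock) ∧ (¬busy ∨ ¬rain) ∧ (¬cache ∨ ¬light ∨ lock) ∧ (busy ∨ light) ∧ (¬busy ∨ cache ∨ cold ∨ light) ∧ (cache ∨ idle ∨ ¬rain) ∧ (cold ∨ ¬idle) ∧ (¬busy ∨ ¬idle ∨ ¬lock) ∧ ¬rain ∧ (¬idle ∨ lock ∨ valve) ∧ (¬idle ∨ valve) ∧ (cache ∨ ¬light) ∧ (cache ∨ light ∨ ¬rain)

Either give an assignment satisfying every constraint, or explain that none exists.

lock = True; light = True; cold = True; valve = True; cache = True; rain = False; idle = False; busy = True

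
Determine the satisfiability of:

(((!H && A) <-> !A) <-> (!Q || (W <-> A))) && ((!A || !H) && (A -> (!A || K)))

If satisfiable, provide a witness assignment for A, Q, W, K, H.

A = False, Q = True, W = True, K = False, H = True

  ((!H && A) <-> !A) <-> (!Q || (W <-> A)) = True
    (!H && A) <-> !A = False
      !H && A = False
        !H = False
      !A = True
    !Q || (W <-> A) = False
      !Q = False
      W <-> A = False
  (!A || !H) && (A -> (!A || K)) = True
    !A || !H = True
      !A = True
      !H = False
    A -> (!A || K) = True
      !A || K = True
        !A = True
Both conjuncts True, so the formula holds.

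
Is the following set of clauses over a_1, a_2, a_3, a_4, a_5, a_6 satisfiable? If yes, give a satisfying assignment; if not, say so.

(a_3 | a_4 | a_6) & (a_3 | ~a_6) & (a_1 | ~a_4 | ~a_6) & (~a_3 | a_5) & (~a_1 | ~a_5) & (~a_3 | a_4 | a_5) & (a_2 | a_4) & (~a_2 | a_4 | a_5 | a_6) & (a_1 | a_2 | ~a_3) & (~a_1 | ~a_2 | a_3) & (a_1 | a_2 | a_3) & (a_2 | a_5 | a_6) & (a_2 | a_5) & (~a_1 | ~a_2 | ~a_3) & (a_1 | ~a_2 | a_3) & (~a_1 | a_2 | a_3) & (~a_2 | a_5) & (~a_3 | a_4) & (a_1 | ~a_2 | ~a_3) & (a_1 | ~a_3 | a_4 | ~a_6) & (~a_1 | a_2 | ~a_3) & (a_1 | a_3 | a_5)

Case a_2 = True:
  (~a_2 | a_5) forces a_5 = True.
  (~a_1 | ~a_5) forces a_1 = False.
  (a_1 | ~a_2 | a_3) forces a_3 = True.
  Clause (a_1 | ~a_2 | ~a_3) is falsified — contradiction.
Case a_2 = False:
  (a_2 | a_4) forces a_4 = True.
  (a_2 | a_5) forces a_5 = True.
  (~a_1 | ~a_5) forces a_1 = False.
  (a_1 | ~a_4 | ~a_6) forces a_6 = False.
  (a_1 | a_2 | ~a_3) forces a_3 = False.
  Clause (a_1 | a_2 | a_3) is falsified — contradiction.
Both cases fail, so the formula is unsatisfiable.

Unsatisfiable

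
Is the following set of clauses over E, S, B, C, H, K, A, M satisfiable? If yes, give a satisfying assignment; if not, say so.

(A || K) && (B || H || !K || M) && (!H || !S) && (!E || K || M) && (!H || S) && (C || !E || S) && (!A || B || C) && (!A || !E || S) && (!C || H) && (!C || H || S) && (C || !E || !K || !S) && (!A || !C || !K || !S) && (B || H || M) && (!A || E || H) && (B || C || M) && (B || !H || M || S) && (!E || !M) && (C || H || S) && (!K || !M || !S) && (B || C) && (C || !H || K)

E = False, S = True, B = True, C = False, H = False, K = True, A = False, M = False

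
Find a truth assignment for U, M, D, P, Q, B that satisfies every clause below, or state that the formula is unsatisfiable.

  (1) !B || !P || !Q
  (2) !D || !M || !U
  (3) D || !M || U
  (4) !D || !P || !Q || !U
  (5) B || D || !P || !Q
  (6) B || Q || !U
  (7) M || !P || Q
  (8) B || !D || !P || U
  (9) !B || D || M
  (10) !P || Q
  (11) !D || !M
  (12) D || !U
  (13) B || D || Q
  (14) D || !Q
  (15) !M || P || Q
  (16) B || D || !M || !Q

U: False; M: False; D: True; P: False; Q: True; B: True

Set U = False.
Set M = False.
Try D = False:
  (!B || D || M) forces B = False.
  (B || D || Q) forces Q = True.
  clause (D || !Q) is falsified — backtrack.
So D = True.
Set P = False.
Set Q = True.
Set B = True.
All clauses satisfied.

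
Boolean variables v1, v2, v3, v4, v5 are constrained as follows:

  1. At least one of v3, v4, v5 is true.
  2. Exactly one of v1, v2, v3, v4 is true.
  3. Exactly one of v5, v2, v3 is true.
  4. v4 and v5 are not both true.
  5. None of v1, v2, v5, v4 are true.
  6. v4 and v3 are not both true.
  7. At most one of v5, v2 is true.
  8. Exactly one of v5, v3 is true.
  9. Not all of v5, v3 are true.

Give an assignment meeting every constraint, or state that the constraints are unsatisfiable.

v1 = False, v2 = False, v3 = True, v4 = False, v5 = False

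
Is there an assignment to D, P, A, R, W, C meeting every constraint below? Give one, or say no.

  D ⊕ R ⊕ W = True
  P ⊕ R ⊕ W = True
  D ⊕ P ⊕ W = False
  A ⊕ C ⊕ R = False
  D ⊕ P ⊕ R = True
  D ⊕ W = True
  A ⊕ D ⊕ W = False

Unsatisfiable — no assignment works.

Adding constraints 2, 5, 6 mod 2: every variable appears an even number of times on the left, so the left side is 0.
But the right sides sum to 1 (mod 2). 0 ≠ 1 — the system is inconsistent.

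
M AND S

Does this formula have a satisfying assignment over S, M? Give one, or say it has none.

S = True, M = True

Both conjuncts True, so the formula holds.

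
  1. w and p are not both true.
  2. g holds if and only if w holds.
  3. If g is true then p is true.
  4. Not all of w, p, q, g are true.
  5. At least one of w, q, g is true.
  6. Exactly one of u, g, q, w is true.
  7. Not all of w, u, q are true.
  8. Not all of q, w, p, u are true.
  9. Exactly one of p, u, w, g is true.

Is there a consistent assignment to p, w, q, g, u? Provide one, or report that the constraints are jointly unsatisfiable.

p=T; w=F; q=T; g=F; u=F

  (1) w=F, p=T — not both ✓
  (2) g=F, w=F — same ✓
  (3) g=F ⇒ p: vacuous ✓
  (4) {w, p, q, g}: 2/4 true — not all ✓
  (5) {w, q, g}: 1 true — at least one ✓
  (6) {u, g, q, w}: 1 true — exactly one ✓
  (7) {w, u, q}: 1/3 true — not all ✓
  (8) {q, w, p, u}: 2/4 true — not all ✓
  (9) {p, u, w, g}: 1 true — exactly one ✓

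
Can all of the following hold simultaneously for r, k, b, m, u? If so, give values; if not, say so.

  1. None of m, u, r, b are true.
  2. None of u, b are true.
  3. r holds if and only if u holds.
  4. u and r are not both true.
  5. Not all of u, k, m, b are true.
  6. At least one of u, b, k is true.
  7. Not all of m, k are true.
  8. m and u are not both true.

r=F, k=T, b=F, m=F, u=F

  (1) {m, u, r, b}: 0 true — none ✓
  (2) {u, b}: 0 true — none ✓
  (3) r=F, u=F — same ✓
  (4) u=F, r=F — not both ✓
  (5) {u, k, m, b}: 1/4 true — not all ✓
  (6) {u, b, k}: 1 true — at least one ✓
  (7) {m, k}: 1/2 true — not all ✓
  (8) m=F, u=F — not both ✓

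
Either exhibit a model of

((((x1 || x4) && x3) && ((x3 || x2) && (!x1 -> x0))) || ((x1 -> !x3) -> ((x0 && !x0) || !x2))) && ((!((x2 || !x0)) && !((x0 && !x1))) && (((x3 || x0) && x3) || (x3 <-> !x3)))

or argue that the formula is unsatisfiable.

x0 = True, x1 = True, x2 = False, x3 = True, x4 = False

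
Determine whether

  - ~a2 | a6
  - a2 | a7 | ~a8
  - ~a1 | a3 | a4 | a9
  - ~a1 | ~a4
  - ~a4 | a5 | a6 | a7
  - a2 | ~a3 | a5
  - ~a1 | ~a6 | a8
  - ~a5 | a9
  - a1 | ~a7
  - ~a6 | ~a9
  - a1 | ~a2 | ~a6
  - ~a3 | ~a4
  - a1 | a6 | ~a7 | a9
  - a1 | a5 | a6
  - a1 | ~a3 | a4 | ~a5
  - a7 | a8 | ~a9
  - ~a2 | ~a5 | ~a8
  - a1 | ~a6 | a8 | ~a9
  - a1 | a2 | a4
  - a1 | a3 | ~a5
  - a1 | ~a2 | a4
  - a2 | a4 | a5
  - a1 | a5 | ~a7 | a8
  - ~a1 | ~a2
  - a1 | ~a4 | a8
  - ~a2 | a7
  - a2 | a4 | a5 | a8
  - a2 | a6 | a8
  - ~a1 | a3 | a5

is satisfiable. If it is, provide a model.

Set a1 = True.
  then (~a1 | ~a4) forces a4 = False.
  then (~a1 | ~a2) forces a2 = False.
  then (a2 | a4 | a5) forces a5 = True.
  then (~a5 | a9) forces a9 = True.
  then (~a6 | ~a9) forces a6 = False.
  then (a2 | a6 | a8) forces a8 = True.
  then (a2 | a7 | ~a8) forces a7 = True.
Set a3 = False.
All clauses satisfied.

a1: True; a2: False; a3: False; a4: False; a5: True; a6: False; a7: True; a8: True; a9: True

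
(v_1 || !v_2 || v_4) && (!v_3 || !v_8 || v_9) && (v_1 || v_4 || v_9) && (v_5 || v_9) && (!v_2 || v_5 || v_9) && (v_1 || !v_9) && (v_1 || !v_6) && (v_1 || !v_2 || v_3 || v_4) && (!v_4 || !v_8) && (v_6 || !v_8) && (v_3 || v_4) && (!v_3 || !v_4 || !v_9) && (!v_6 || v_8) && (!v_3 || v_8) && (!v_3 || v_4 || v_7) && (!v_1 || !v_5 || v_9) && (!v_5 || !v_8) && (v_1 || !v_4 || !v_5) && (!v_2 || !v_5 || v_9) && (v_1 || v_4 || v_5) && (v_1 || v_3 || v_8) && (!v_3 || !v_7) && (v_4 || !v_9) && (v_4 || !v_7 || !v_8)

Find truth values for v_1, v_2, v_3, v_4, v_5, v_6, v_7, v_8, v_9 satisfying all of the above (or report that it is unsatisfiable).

v_1 = True, v_2 = True, v_3 = False, v_4 = True, v_5 = True, v_6 = False, v_7 = True, v_8 = False, v_9 = True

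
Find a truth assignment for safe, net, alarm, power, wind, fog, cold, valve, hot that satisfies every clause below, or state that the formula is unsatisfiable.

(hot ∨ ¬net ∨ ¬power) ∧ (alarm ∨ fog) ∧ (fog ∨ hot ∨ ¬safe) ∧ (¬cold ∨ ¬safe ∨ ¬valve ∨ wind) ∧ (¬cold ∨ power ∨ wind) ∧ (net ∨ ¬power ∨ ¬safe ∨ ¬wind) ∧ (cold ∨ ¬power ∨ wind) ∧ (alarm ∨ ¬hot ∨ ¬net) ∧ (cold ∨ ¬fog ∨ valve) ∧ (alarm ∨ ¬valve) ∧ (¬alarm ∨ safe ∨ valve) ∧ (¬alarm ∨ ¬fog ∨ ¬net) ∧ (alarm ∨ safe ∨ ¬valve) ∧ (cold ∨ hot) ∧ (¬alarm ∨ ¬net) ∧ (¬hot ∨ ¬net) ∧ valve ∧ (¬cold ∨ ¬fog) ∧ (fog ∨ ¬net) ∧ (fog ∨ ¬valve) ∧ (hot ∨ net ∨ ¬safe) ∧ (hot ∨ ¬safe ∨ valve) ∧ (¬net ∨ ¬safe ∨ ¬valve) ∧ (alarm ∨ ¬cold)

safe = True, net = False, alarm = True, power = False, wind = True, fog = True, cold = False, valve = True, hot = True

Unit clause (valve) forces valve = True.
In (fog ∨ ¬valve) only fog is left, so fog = True.
In (alarm ∨ ¬valve) only alarm is left, so alarm = True.
In (¬alarm ∨ ¬fog ∨ ¬net) only ¬net is left, so net = False.
In (¬cold ∨ ¬fog) only ¬cold is left, so cold = False.
In (cold ∨ hot) only hot is left, so hot = True.
Set safe = True.
Set power = False.
Set wind = True.
All clauses satisfied.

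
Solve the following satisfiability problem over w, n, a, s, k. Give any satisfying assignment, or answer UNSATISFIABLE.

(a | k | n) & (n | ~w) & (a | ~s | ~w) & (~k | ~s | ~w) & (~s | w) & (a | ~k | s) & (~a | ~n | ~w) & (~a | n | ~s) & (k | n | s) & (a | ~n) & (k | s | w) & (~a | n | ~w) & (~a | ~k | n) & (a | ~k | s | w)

w=F, n=T, a=T, s=F, k=T

Set w = False.
  then (~s | w) forces s = False.
  then (k | s | w) forces k = True.
  then (a | ~k | s | w) forces a = True.
  then (~a | ~k | n) forces n = True.
All clauses satisfied.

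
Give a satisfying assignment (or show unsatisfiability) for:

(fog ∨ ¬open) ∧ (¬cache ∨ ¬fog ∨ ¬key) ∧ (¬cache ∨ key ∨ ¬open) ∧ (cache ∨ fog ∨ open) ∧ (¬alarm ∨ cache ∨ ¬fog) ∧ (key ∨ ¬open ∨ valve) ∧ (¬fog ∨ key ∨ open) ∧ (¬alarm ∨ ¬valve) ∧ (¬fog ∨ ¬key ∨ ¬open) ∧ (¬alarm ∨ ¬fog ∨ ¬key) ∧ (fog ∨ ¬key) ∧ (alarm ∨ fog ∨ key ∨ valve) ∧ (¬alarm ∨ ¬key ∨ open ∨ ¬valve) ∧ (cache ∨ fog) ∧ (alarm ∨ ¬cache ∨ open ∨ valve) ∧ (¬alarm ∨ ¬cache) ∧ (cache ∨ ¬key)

cache: False, valve: True, fog: True, open: True, alarm: False, key: False

Set cache = False.
  then (cache ∨ fog) forces fog = True.
  then (cache ∨ ¬key) forces key = False.
  then (¬alarm ∨ cache ∨ ¬fog) forces alarm = False.
  then (¬fog ∨ key ∨ open) forces open = True.
  then (key ∨ ¬open ∨ valve) forces valve = True.
All clauses satisfied.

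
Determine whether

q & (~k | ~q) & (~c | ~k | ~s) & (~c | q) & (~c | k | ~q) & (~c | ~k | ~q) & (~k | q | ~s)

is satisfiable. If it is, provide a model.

Unit clause (q) forces q = True.
In (~k | ~q) only ~k is left, so k = False.
In (~c | k | ~q) only ~c is left, so c = False.
Set s = True.
Check each clause:
  (q): q holds.
  (~k | ~q): ~k holds.
  (~c | ~k | ~s): ~c holds.
  (~c | q): ~c holds.
  (~c | k | ~q): ~c holds.
  (~c | ~k | ~q): ~c holds.
  (~k | q | ~s): ~k holds.
All clauses satisfied.

q = True, c = False, s = True, k = False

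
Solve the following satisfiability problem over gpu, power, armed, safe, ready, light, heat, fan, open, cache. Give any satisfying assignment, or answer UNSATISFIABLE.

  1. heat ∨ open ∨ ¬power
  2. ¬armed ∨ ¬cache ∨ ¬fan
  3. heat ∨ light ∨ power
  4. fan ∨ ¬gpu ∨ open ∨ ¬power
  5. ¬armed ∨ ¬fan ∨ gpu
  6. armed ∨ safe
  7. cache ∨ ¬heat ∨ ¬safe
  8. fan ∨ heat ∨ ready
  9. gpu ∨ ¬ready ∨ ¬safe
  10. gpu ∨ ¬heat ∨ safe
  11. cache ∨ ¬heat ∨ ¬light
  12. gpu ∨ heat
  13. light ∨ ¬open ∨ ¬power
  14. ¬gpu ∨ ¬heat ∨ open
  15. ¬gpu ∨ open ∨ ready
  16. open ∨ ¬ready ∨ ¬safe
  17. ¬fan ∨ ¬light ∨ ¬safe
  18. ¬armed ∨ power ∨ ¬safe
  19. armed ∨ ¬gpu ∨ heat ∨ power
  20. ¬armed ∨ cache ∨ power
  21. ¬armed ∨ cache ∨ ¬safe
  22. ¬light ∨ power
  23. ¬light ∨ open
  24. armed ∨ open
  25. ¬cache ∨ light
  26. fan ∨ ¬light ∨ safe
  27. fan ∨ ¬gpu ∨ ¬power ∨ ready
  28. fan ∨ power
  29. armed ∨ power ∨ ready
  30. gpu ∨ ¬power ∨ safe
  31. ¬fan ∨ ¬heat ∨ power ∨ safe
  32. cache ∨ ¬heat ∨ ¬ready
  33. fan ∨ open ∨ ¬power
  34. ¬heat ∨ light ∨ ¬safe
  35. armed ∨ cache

Set gpu = False.
  then (gpu ∨ heat) forces heat = True.
  then (gpu ∨ ¬heat ∨ safe) forces safe = True.
  then (¬heat ∨ light ∨ ¬safe) forces light = True.
  then (cache ∨ ¬heat ∨ ¬safe) forces cache = True.
  then (gpu ∨ ¬ready ∨ ¬safe) forces ready = False.
  then (¬fan ∨ ¬light ∨ ¬safe) forces fan = False.
  then (¬light ∨ power) forces power = True.
  then (¬light ∨ open) forces open = True.
Set armed = False.
All clauses satisfied.

gpu: False, power: True, armed: False, safe: True, ready: False, light: True, heat: True, fan: False, open: True, cache: True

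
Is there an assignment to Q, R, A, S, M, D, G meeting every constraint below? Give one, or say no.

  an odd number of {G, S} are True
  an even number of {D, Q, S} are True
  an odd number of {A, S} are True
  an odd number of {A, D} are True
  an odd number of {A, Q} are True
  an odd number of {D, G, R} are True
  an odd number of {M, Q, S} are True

Q = False; R = False; A = True; S = False; M = True; D = False; G = True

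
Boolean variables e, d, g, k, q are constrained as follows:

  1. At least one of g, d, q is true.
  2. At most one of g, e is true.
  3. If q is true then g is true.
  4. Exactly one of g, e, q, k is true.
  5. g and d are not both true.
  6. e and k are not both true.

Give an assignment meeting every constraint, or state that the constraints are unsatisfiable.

e=F; d=T; g=F; k=T; q=F

  (1) {g, d, q}: 1 true — at least one ✓
  (2) {g, e}: 0 true — at most one ✓
  (3) q=F ⇒ g: vacuous ✓
  (4) {g, e, q, k}: 1 true — exactly one ✓
  (5) g=F, d=T — not both ✓
  (6) e=F, k=T — not both ✓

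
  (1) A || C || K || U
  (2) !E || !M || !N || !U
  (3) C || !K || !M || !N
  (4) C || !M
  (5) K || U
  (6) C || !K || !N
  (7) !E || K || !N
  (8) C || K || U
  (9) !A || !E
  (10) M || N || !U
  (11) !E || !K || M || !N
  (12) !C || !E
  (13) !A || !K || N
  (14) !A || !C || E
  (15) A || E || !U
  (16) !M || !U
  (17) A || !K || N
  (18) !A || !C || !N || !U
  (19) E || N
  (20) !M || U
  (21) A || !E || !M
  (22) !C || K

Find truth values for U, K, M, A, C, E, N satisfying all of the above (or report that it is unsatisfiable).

U: True; K: False; M: False; A: True; C: False; E: False; N: True

Set U = True.
  then (!M || !U) forces M = False.
  then (M || N || !U) forces N = True.
Try K = True:
  (C || !K || !N) forces C = True.
  (!E || !K || M || !N) forces E = False.
  (!A || !C || E) forces A = False.
  clause (A || E || !U) is falsified — backtrack.
So K = False.
  then (!E || K || !N) forces E = False.
  then (A || E || !U) forces A = True.
  then (!A || !C || !N || !U) forces C = False.
All clauses satisfied.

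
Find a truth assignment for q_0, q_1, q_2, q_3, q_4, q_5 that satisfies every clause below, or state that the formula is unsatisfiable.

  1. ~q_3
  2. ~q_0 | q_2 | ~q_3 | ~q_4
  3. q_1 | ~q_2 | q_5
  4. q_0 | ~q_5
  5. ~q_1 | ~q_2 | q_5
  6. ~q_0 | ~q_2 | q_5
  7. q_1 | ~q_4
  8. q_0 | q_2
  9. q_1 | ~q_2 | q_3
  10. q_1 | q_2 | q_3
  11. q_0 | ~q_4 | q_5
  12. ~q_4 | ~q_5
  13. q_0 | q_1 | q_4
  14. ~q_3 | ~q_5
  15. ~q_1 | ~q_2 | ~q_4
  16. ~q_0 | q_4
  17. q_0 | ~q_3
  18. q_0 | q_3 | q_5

q_0 = True; q_1 = True; q_2 = False; q_3 = False; q_4 = True; q_5 = False

Unit clause (~q_3) forces q_3 = False.
Try q_0 = False:
  (q_0 | ~q_5) forces q_5 = False.
  clause (q_0 | q_3 | q_5) is falsified — backtrack.
So q_0 = True.
  then (~q_0 | q_4) forces q_4 = True.
  then (q_1 | ~q_4) forces q_1 = True.
  then (~q_4 | ~q_5) forces q_5 = False.
  then (~q_1 | ~q_2 | ~q_4) forces q_2 = False.
All clauses satisfied.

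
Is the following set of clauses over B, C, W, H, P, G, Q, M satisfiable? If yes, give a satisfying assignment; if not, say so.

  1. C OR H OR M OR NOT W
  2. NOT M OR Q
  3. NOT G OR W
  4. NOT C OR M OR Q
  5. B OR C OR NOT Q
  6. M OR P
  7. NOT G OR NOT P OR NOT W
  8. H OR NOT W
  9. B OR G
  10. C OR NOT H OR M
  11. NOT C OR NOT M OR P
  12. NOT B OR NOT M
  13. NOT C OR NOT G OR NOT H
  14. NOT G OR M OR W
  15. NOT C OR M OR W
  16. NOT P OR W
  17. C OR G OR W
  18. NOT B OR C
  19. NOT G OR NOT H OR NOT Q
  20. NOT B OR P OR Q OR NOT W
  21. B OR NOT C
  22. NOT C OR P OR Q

B = True; C = True; W = True; H = True; P = True; G = False; Q = True; M = False

Set B = True.
  then (NOT B OR NOT M) forces M = False.
  then (NOT B OR C) forces C = True.
  then (NOT C OR M OR Q) forces Q = True.
  then (M OR P) forces P = True.
  then (NOT C OR M OR W) forces W = True.
  then (NOT G OR NOT P OR NOT W) forces G = False.
  then (H OR NOT W) forces H = True.
All clauses satisfied.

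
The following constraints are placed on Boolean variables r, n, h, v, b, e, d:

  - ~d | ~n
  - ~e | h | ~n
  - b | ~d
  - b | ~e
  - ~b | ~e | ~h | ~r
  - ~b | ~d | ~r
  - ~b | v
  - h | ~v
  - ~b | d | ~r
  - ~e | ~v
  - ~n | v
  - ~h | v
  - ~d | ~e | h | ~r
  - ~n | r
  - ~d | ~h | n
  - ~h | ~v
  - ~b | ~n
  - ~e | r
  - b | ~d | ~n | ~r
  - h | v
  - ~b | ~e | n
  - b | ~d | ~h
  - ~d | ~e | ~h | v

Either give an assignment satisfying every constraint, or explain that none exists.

Unsatisfiable

Case h = True:
  (~h | v) forces v = True.
  Clause (~h | ~v) is falsified — contradiction.
Case h = False:
  (h | ~v) forces v = False.
  Clause (h | v) is falsified — contradiction.
Both cases fail, so the formula is unsatisfiable.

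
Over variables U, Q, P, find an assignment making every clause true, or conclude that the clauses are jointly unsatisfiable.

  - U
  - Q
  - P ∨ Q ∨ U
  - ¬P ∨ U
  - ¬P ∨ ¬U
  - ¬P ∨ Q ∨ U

U: True, Q: True, P: False

Unit clause (U) forces U = True.
Unit clause (Q) forces Q = True.
In (¬P ∨ ¬U) only ¬P is left, so P = False.
Check each clause:
  (U): U holds.
  (Q): Q holds.
  (P ∨ Q ∨ U): Q holds.
  (¬P ∨ U): ¬P holds.
  (¬P ∨ ¬U): ¬P holds.
  (¬P ∨ Q ∨ U): ¬P holds.
All clauses satisfied.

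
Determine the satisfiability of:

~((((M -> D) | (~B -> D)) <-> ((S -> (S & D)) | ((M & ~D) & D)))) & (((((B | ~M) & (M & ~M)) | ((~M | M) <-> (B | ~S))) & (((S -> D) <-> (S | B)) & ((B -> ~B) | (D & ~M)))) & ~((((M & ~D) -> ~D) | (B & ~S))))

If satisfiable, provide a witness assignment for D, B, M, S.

UNSATISFIABLE

The conjunct ~((((M & ~D) -> ~D) | (B & ~S))) is unsatisfiable on its own:
  D = True: this becomes ~((True | (B & ~S))) = False.
  D = False: this becomes ~((True | (B & ~S))) = False.
So the whole conjunction is unsatisfiable.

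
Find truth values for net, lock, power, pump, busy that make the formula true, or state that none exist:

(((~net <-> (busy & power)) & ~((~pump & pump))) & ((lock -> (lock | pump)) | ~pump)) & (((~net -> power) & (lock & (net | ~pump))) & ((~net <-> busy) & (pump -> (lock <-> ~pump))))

net=F, lock=T, power=T, pump=F, busy=T

  ((~net <-> (busy & power)) & ~((~pump & pump))) & ((lock -> (lock | pump)) | ~pump) = True
    (~net <-> (busy & power)) & ~((~pump & pump)) = True
      ~net <-> (busy & power) = True
        ~net = True
        busy & power = True
      ~((~pump & pump)) = True
        ~pump & pump = False
          ~pump = True
    (lock -> (lock | pump)) | ~pump = True
      lock -> (lock | pump) = True
        lock | pump = True
      ~pump = True
  ((~net -> power) & (lock & (net | ~pump))) & ((~net <-> busy) & (pump -> (lock <-> ~pump))) = True
    (~net -> power) & (lock & (net | ~pump)) = True
      ~net -> power = True
        ~net = True
      lock & (net | ~pump) = True
        net | ~pump = True
          ~pump = True
    (~net <-> busy) & (pump -> (lock <-> ~pump)) = True
      ~net <-> busy = True
        ~net = True
      pump -> (lock <-> ~pump) = True
        lock <-> ~pump = True
          ~pump = True
Both conjuncts True, so the formula holds.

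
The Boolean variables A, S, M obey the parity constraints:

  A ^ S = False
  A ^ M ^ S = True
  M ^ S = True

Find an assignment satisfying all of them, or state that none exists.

A = False, S = False, M = True

A ^ S = F ^ F = False ✓
A ^ M ^ S = F ^ T ^ F = True ✓
M ^ S = T ^ F = True ✓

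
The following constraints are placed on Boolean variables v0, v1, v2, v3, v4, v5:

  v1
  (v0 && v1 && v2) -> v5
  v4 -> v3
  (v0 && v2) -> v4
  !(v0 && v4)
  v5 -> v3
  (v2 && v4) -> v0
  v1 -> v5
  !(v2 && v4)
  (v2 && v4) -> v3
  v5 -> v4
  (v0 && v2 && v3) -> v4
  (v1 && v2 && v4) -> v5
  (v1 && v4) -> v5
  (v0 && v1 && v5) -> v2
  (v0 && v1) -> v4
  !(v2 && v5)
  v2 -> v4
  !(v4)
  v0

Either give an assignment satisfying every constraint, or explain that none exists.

No satisfying assignment exists.

Case v1 = True:
  (v0) forces v0 = True.
  (!v4) forces v4 = False.
  Clause (!v0 || !v1 || v4) is falsified — contradiction.
Case v1 = False:
  Clause (v1) is falsified — contradiction.
Both cases fail, so the formula is unsatisfiable.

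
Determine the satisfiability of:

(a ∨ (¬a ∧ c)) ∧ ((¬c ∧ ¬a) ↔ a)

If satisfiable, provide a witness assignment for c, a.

c=T, a=F

  a ∨ (¬a ∧ c) = True
    ¬a ∧ c = True
      ¬a = True
  (¬c ∧ ¬a) ↔ a = True
    ¬c ∧ ¬a = False
      ¬c = False
      ¬a = True
Both conjuncts True, so the formula holds.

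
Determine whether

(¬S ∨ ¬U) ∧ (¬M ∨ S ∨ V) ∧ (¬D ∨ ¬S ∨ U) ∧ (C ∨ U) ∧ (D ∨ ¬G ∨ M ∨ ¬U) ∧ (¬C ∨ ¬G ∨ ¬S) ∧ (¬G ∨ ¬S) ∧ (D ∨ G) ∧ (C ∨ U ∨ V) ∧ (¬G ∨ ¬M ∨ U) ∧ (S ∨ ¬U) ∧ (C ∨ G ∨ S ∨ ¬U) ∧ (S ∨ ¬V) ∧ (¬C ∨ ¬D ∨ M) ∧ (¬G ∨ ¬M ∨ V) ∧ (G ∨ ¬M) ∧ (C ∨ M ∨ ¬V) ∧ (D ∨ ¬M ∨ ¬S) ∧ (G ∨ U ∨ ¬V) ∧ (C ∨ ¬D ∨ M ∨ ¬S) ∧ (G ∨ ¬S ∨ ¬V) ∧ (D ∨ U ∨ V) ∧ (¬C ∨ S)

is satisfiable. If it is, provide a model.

Case U = True:
  (¬S ∨ ¬U) forces S = False.
  Clause (S ∨ ¬U) is falsified — contradiction.
Case U = False:
  (C ∨ U) forces C = True.
  (¬C ∨ S) forces S = True.
  (¬D ∨ ¬S ∨ U) forces D = False.
  (¬C ∨ ¬G ∨ ¬S) forces G = False.
  Clause (D ∨ G) is falsified — contradiction.
Both cases fail, so the formula is unsatisfiable.

Unsatisfiable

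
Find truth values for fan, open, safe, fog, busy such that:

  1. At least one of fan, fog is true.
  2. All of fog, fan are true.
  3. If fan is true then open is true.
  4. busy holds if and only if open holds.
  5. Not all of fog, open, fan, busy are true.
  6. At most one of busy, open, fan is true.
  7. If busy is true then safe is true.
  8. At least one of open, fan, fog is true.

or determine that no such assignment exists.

No satisfying assignment exists.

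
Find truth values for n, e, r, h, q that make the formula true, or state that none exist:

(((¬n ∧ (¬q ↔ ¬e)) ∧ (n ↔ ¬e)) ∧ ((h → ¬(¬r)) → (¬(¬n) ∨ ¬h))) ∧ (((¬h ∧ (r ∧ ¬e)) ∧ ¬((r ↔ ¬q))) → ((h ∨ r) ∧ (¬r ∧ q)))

n: False, e: True, r: True, h: False, q: True

  ((¬n ∧ (¬q ↔ ¬e)) ∧ (n ↔ ¬e)) ∧ ((h → ¬(¬r)) → (¬(¬n) ∨ ¬h)) = True
    (¬n ∧ (¬q ↔ ¬e)) ∧ (n ↔ ¬e) = True
      ¬n ∧ (¬q ↔ ¬e) = True
        ¬n = True
        ¬q ↔ ¬e = True
          ¬q = False
          ¬e = False
      n ↔ ¬e = True
        ¬e = False
    (h → ¬(¬r)) → (¬(¬n) ∨ ¬h) = True
      h → ¬(¬r) = True
        ¬(¬r) = True
          ¬r = False
      ¬(¬n) ∨ ¬h = True
        ¬(¬n) = False
          ¬n = True
        ¬h = True
  ((¬h ∧ (r ∧ ¬e)) ∧ ¬((r ↔ ¬q))) → ((h ∨ r) ∧ (¬r ∧ q)) = True
    (¬h ∧ (r ∧ ¬e)) ∧ ¬((r ↔ ¬q)) = False
      ¬h ∧ (r ∧ ¬e) = False
        ¬h = True
        r ∧ ¬e = False
          ¬e = False
      ¬((r ↔ ¬q)) = True
        r ↔ ¬q = False
          ¬q = False
    (h ∨ r) ∧ (¬r ∧ q) = False
      h ∨ r = True
      ¬r ∧ q = False
        ¬r = False
Both conjuncts True, so the formula holds.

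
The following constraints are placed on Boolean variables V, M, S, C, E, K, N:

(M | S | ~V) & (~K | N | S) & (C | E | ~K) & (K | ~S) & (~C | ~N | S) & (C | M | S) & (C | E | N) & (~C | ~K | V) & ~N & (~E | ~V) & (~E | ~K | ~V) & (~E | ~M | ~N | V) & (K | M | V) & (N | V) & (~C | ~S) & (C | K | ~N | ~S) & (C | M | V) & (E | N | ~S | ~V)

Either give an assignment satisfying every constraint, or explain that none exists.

Unit clause (~N) forces N = False.
In (N | V) only V is left, so V = True.
In (~E | ~V) only ~E is left, so E = False.
In (E | N | ~S | ~V) only ~S is left, so S = False.
In (M | S | ~V) only M is left, so M = True.
In (~K | N | S) only ~K is left, so K = False.
In (C | E | N) only C is left, so C = True.
All clauses satisfied.

V=T, M=T, S=F, C=T, E=F, K=F, N=F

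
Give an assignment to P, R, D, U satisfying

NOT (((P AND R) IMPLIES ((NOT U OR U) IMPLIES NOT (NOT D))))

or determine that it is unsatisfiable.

P=T, R=T, D=F, U=F

  NOT (((P AND R) IMPLIES ((NOT U OR U) IMPLIES NOT (NOT D)))) = True
    (P AND R) IMPLIES ((NOT U OR U) IMPLIES NOT (NOT D)) = False
      P AND R = True
      (NOT U OR U) IMPLIES NOT (NOT D) = False
        NOT U OR U = True
          NOT U = True
        NOT (NOT D) = False
          NOT D = True
The formula evaluates to True.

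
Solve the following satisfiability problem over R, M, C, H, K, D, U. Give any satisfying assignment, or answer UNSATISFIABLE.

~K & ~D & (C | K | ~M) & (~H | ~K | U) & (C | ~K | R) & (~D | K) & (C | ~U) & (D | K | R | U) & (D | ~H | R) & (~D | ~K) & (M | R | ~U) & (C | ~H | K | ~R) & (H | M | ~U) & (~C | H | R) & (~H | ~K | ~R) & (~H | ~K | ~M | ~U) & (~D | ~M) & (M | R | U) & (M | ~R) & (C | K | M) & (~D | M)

Unit clause (~K) forces K = False.
Unit clause (~D) forces D = False.
Set R = True.
  then (M | ~R) forces M = True.
  then (C | K | ~M) forces C = True.
Set H = False.
Set U = True.
All clauses satisfied.

R=T, M=T, C=T, H=F, K=F, D=F, U=T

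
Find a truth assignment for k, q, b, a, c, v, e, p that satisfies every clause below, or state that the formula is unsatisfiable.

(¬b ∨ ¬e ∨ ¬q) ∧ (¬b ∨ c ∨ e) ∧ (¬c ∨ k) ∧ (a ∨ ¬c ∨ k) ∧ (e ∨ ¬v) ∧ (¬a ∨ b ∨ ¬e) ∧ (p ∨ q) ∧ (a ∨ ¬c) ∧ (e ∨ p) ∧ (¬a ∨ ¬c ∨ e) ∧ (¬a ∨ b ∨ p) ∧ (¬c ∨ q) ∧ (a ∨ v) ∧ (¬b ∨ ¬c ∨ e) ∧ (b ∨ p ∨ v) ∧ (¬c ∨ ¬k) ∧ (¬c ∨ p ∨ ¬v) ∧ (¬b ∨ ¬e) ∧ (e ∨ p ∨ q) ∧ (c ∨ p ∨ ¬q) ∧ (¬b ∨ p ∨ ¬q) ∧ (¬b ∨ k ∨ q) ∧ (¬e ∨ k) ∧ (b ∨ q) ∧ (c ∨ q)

k=F, q=T, b=F, a=T, c=F, v=F, e=F, p=T

Set k = False.
  then (¬c ∨ k) forces c = False.
  then (¬e ∨ k) forces e = False.
  then (c ∨ q) forces q = True.
  then (¬b ∨ c ∨ e) forces b = False.
  then (e ∨ ¬v) forces v = False.
  then (e ∨ p) forces p = True.
  then (a ∨ v) forces a = True.
All clauses satisfied.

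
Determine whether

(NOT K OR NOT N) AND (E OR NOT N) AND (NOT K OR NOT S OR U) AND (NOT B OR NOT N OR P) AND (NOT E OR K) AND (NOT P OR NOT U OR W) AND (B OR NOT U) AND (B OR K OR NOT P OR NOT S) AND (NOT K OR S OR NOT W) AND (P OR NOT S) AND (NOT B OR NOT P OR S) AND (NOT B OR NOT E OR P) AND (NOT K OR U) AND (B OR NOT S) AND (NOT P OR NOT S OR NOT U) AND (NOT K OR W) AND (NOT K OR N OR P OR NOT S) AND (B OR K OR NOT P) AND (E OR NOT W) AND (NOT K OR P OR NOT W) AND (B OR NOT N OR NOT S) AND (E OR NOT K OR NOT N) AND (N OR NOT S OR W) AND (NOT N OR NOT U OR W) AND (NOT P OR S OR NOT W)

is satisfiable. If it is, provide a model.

S: False, E: False, P: False, U: True, B: True, N: False, W: False, K: False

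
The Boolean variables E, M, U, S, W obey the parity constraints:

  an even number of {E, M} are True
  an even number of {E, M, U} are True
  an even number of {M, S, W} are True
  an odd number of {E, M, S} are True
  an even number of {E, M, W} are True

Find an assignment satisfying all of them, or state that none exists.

E = True, M = True, U = False, S = True, W = False

{E, M}: 2 true → even ✓
{E, M, U}: 2 true → even ✓
{M, S, W}: 2 true → even ✓
{E, M, S}: 3 true → odd ✓
{E, M, W}: 2 true → even ✓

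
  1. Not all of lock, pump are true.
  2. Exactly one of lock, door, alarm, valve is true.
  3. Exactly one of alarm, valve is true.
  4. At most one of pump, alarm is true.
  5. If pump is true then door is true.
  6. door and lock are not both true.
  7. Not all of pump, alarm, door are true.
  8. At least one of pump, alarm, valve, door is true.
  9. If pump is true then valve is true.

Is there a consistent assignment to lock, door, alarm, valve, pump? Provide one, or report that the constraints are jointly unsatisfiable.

lock=F; door=F; alarm=F; valve=T; pump=F

  (1) {lock, pump}: 0/2 true — not all ✓
  (2) {lock, door, alarm, valve}: 1 true — exactly one ✓
  (3) {alarm, valve}: 1 true — exactly one ✓
  (4) {pump, alarm}: 0 true — at most one ✓
  (5) pump=F ⇒ door: vacuous ✓
  (6) door=F, lock=F — not both ✓
  (7) {pump, alarm, door}: 0/3 true — not all ✓
  (8) {pump, alarm, valve, door}: 1 true — at least one ✓
  (9) pump=F ⇒ valve: vacuous ✓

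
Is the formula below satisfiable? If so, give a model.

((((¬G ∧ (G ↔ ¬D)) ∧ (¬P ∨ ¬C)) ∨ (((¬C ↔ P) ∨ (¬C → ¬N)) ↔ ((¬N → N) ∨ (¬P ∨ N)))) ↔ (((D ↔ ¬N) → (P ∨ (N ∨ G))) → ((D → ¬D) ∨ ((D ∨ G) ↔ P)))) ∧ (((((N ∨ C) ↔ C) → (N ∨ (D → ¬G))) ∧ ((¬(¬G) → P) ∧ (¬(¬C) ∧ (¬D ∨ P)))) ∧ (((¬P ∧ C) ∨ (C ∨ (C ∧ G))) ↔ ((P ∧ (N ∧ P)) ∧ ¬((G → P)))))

Case C = True: the formula simplifies to ((((¬G ∧ (G ↔ ¬D)) ∧ ¬P) ∨ ((¬N → N) ∨ (¬P ∨ N))) ↔ (((D ↔ ¬N) → (P ∨ (N ∨ G))) → ((D → ¬D) ∨ ((D ∨ G) ↔ P)))) ∧ (((N ∨ (D → ¬G)) ∧ ((¬(¬G) → P) ∧ (¬D ∨ P))) ∧ ((P ∧ (N ∧ P)) ∧ ¬((G → P)))).
  P = True: the conjunct ¬((G → P)) becomes ¬((G → True)) = False.
  P = False: the conjunct P is False.
Case C = False: the conjunct ¬(¬C) becomes ¬(¬False) = False.
Both cases fail — unsatisfiable.

The formula is unsatisfiable.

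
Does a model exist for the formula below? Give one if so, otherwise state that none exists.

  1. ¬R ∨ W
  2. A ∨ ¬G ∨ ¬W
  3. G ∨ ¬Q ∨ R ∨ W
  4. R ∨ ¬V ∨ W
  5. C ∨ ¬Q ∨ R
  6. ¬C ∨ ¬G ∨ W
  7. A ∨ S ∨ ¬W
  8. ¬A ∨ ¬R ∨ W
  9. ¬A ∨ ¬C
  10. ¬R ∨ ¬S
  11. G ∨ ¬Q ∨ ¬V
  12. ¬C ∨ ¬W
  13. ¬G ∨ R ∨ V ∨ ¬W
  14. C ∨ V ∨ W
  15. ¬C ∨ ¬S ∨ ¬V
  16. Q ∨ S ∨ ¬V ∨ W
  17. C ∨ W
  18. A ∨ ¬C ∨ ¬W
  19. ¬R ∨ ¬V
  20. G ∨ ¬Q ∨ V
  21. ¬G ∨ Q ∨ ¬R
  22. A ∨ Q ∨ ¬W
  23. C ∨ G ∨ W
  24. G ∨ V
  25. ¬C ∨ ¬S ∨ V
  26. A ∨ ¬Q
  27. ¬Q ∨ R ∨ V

C = False, V = True, W = True, S = False, G = True, R = False, Q = False, A = True

Set C = False.
  then (C ∨ W) forces W = True.
Set V = True.
  then (¬R ∨ ¬V) forces R = False.
  then (C ∨ ¬Q ∨ R) forces Q = False.
  then (A ∨ Q ∨ ¬W) forces A = True.
Set S = False.
Set G = True.
All clauses satisfied.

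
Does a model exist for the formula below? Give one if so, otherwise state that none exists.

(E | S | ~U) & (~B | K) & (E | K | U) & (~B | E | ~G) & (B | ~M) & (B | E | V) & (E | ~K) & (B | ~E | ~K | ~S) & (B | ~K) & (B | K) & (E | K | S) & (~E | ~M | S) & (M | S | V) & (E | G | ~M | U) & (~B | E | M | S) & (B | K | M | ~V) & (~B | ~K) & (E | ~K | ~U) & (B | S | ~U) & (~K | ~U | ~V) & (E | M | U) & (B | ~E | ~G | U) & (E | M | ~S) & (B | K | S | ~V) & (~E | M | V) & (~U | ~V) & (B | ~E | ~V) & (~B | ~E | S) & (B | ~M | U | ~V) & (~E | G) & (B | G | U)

Case K = True:
  (E | ~K) forces E = True.
  (B | ~K) forces B = True.
  Clause (~B | ~K) is falsified — contradiction.
Case K = False:
  (~B | K) forces B = False.
  Clause (B | K) is falsified — contradiction.
Both cases fail, so the formula is unsatisfiable.

Unsatisfiable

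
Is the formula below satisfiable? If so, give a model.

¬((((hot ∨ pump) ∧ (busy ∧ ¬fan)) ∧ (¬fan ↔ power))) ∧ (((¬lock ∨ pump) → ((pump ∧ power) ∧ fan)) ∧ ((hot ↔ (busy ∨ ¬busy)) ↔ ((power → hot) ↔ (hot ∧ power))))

busy = False, hot = False, pump = False, power = False, fan = False, lock = True

  ¬((((hot ∨ pump) ∧ (busy ∧ ¬fan)) ∧ (¬fan ↔ power))) = True
    ((hot ∨ pump) ∧ (busy ∧ ¬fan)) ∧ (¬fan ↔ power) = False
      (hot ∨ pump) ∧ (busy ∧ ¬fan) = False
        hot ∨ pump = False
        busy ∧ ¬fan = False
          ¬fan = True
      ¬fan ↔ power = False
        ¬fan = True
  ((¬lock ∨ pump) → ((pump ∧ power) ∧ fan)) ∧ ((hot ↔ (busy ∨ ¬busy)) ↔ ((power → hot) ↔ (hot ∧ power))) = True
    (¬lock ∨ pump) → ((pump ∧ power) ∧ fan) = True
      ¬lock ∨ pump = False
        ¬lock = False
      (pump ∧ power) ∧ fan = False
        pump ∧ power = False
    (hot ↔ (busy ∨ ¬busy)) ↔ ((power → hot) ↔ (hot ∧ power)) = True
      hot ↔ (busy ∨ ¬busy) = False
        busy ∨ ¬busy = True
          ¬busy = True
      (power → hot) ↔ (hot ∧ power) = False
        power → hot = True
        hot ∧ power = False
Both conjuncts True, so the formula holds.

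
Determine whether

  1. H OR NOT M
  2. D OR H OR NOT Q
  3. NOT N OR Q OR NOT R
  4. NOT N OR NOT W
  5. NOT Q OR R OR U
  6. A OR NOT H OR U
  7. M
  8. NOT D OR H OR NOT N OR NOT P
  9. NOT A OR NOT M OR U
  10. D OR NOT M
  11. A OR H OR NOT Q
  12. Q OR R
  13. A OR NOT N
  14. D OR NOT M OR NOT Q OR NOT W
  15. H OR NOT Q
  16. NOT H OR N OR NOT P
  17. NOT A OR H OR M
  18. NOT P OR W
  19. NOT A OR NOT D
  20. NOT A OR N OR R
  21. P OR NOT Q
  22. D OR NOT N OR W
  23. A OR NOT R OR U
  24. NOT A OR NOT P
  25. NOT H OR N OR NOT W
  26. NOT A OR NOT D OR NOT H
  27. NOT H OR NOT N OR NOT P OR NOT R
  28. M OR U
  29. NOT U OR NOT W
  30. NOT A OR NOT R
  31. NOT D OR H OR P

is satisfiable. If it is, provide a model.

A = False, W = False, P = False, N = False, Q = False, U = True, H = True, M = True, R = True, D = True

Unit clause (M) forces M = True.
In (D OR NOT M) only D is left, so D = True.
In (NOT A OR NOT D) only NOT A is left, so A = False.
In (H OR NOT M) only H is left, so H = True.
In (A OR NOT H OR U) only U is left, so U = True.
In (A OR NOT N) only NOT N is left, so N = False.
In (NOT H OR N OR NOT P) only NOT P is left, so P = False.
In (P OR NOT Q) only NOT Q is left, so Q = False.
In (NOT H OR N OR NOT W) only NOT W is left, so W = False.
In (Q OR R) only R is left, so R = True.
All clauses satisfied.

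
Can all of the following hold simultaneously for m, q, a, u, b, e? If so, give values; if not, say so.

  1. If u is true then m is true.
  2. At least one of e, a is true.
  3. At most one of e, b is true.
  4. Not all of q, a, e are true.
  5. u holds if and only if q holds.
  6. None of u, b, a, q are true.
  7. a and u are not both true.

m = False, q = False, a = False, u = False, b = False, e = True

  (1) u=F ⇒ m: vacuous ✓
  (2) {e, a}: 1 true — at least one ✓
  (3) {e, b}: 1 true — at most one ✓
  (4) {q, a, e}: 1/3 true — not all ✓
  (5) u=F, q=F — same ✓
  (6) {u, b, a, q}: 0 true — none ✓
  (7) a=F, u=F — not both ✓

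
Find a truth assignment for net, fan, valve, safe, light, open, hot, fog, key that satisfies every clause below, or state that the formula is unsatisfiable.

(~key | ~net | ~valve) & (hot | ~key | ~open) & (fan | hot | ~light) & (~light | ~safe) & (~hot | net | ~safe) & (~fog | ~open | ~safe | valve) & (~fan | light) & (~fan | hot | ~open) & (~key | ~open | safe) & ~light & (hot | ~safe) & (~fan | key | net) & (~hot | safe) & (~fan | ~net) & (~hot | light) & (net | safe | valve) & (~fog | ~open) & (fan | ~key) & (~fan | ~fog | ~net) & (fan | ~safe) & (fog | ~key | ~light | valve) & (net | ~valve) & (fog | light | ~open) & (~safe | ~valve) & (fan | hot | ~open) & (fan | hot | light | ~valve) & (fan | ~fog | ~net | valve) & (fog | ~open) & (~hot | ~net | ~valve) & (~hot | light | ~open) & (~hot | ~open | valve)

Unit clause (~light) forces light = False.
In (~hot | light) only ~hot is left, so hot = False.
In (~fan | light) only ~fan is left, so fan = False.
In (hot | ~safe) only ~safe is left, so safe = False.
In (fan | ~key) only ~key is left, so key = False.
In (fan | hot | ~open) only ~open is left, so open = False.
In (fan | hot | light | ~valve) only ~valve is left, so valve = False.
In (net | safe | valve) only net is left, so net = True.
In (fan | ~fog | ~net | valve) only ~fog is left, so fog = False.
All clauses satisfied.

net=T, fan=F, valve=F, safe=F, light=F, open=F, hot=F, fog=F, key=F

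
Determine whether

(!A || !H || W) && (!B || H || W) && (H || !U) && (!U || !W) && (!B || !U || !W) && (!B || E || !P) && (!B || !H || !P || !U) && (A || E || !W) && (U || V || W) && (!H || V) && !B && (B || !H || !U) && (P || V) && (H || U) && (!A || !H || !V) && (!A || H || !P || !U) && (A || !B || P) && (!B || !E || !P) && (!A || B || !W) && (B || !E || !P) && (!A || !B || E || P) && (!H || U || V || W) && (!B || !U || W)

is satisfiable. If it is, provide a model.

Unit clause (!B) forces B = False.
Set P = False.
  then (P || V) forces V = True.
Set E = True.
Try A = True:
  (!A || !H || !V) forces H = False.
  (H || !U) forces U = False.
  clause (H || U) is falsified — backtrack.
So A = False.
Set W = False.
Try H = False:
  (H || !U) forces U = False.
  clause (H || U) is falsified — backtrack.
So H = True.
  then (B || !H || !U) forces U = False.
All clauses satisfied.

P=F; E=T; A=F; V=T; W=F; H=T; U=F; B=F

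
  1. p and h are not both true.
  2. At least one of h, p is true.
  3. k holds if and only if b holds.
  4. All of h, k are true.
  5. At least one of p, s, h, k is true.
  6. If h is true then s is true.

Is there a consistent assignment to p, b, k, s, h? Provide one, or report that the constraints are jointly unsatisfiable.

p: False, b: True, k: True, s: True, h: True

  (1) p=F, h=T — not both ✓
  (2) {h, p}: 1 true — at least one ✓
  (3) k=T, b=T — same ✓
  (4) {h, k}: all 2 true ✓
  (5) {p, s, h, k}: 3 true — at least one ✓
  (6) h=T ⇒ s: T ✓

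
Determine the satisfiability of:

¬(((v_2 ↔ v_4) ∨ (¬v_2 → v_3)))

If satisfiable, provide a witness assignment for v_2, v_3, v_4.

v_2=F, v_3=F, v_4=T

  ¬(((v_2 ↔ v_4) ∨ (¬v_2 → v_3))) = True
    (v_2 ↔ v_4) ∨ (¬v_2 → v_3) = False
      v_2 ↔ v_4 = False
      ¬v_2 → v_3 = False
        ¬v_2 = True
The formula evaluates to True.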